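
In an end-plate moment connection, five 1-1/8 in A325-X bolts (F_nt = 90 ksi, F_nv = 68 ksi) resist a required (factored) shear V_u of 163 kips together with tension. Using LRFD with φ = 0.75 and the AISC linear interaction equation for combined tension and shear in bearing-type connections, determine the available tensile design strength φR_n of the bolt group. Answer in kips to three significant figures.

220 kips

A_b = π·1.125²/4 = 0.994 in²; f_rv = 163 / (5 × 0.994) = 32.8 ksi.
F'_nt = 1.3 F_nt − (F_nt / φF_nv) f_rv = 1.3·90 − (90/(0.75·68))·32.8 = 59.12 ksi, capped at F_nt → F'_nt = 59.12 ksi.
R_n = F'_nt · A_b · n = 59.12 × 0.994 × 5 = 293.9 kips.
Design strength φR_n = 0.75 × 293.9 = 220 kips.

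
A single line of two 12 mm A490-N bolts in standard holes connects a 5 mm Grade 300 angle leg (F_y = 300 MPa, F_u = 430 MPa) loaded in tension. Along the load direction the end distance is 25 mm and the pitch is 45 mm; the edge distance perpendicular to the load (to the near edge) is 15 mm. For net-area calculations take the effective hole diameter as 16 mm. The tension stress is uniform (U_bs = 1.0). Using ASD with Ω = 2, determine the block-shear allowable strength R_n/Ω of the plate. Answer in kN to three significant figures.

37.2 kN

Shear plane L_v = 25 + 1·45 = 70 mm; A_gv = 70 × 5 = 350 mm².
A_nv = (70 − 1.5·16) × 5 = 230 mm².
A_nt = (15 − 0.5·16) × 5 = 35 mm².
0.6 F_u A_nv = 59.34 kN; 0.6 F_y A_gv = 63 kN → shear rupture governs the shear term.
R_n = 59.34 + 1.0 × 430 × 35 / 1000 = 74.39 kN.
Allowable strength R_n/Ω = 74.39 / 2 = 37.2 kN.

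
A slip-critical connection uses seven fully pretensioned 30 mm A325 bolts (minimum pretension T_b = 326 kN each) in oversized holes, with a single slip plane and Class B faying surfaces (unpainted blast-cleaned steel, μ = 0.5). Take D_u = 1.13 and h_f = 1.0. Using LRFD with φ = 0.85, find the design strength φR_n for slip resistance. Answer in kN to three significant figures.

R_n = μ · D_u · h_f · T_b · n_s · n_b = 0.5 × 1.13 × 1.0 × 326 × 1 × 7 = 1289 kN.
Design strength φR_n = 0.85 × 1289 = 1100 kN.

1100 kN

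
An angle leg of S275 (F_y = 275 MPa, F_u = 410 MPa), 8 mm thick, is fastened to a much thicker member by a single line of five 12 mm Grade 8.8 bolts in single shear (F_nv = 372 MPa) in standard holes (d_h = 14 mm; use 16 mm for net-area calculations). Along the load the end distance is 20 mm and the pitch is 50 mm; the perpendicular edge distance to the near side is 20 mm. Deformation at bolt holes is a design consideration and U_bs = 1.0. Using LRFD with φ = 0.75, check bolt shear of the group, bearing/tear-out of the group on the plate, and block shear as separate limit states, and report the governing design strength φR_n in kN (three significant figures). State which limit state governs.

Bolt shear: A_b = π·12²/4 = 113.1 mm²; R_n = 372 × 113.1 × 5 × 1 / 1000 = 210.4 kN → 0.75 × 210.4 = 158 kN.
Bearing: edge l_c = 13, r_n = 51.17 kN; interior l_c = 36, r_n = 94.46 kN; R_n = 51.17 + 4·94.46 = 429 kN → 322 kN.
Block shear: A_gv = 1760, A_nv = 1184, A_nt = 96 mm²; R_n = min(0.6F_uA_nv, 0.6F_yA_gv) + U_bs·F_u·A_nt = 329.8 kN → 247 kN.
Bolt shear governs: 158 kN.

158 kN (bolt shear governs)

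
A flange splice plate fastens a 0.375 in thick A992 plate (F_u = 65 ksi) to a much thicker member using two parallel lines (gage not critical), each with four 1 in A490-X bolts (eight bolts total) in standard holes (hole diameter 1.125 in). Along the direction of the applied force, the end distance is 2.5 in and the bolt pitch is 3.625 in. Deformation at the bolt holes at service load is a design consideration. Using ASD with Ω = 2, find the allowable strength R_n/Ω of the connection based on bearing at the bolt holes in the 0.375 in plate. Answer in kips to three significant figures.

Per bolt r_n = 1.2 l_c t F_u ≤ 2.4 d t F_u; upper limit = 2.4 × 1 × 0.375 × 65 = 58.5 kips.
Edge bolt: l_c = 2.5 − 1.125/2 = 1.938 in → 1.2 × 1.938 × 0.375 × 65 = 56.67 → r_n = 56.67 kips.
Interior bolts: l_c = 3.625 − 1.125 = 2.5 in → 1.2 × 2.5 × 0.375 × 65 = 73.12 → r_n = 58.5 kips.
R_n = 2 × 56.67 + 6 × 58.5 = 464.3 kips.
Allowable strength R_n/Ω = 464.3 / 2 = 232 kips.

232 kips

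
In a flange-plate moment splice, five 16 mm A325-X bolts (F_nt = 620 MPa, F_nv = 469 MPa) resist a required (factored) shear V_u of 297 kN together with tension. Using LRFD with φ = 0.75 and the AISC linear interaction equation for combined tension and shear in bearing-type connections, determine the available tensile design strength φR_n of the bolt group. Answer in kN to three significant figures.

215 kN

A_b = π·16²/4 = 201.1 mm²; f_rv = 297 × 1000 / (5 × 201.1) = 295.4 MPa.
F'_nt = 1.3 F_nt − (F_nt / φF_nv) f_rv = 1.3·620 − (620/(0.75·469))·295.4 = 285.3 MPa, capped at F_nt → F'_nt = 285.3 MPa.
R_n = F'_nt · A_b · n = 285.3 × 201.1 × 5 / 1000 = 286.8 kN.
Design strength φR_n = 0.75 × 286.8 = 215 kN.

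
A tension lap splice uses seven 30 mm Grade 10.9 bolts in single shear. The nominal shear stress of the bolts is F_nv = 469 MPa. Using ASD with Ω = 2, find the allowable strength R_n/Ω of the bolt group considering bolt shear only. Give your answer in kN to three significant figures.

A_b = π × 30² / 4 = 706.9 mm².
R_n = F_nv · A_b · n · n_s = 469 × 706.9 × 7 × 1 / 1000 = 2321 kN.
Allowable strength R_n/Ω = 2321 / 2 = 1160 kN.

1160 kN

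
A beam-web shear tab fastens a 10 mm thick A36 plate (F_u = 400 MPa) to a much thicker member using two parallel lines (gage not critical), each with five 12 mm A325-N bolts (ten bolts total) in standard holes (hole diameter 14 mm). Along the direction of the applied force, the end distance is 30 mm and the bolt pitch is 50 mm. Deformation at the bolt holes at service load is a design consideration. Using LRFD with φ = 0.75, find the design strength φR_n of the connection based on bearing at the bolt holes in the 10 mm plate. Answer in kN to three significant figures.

Per bolt r_n = 1.2 l_c t F_u ≤ 2.4 d t F_u; upper limit = 2.4 × 12 × 10 × 400 / 1000 = 115.2 kN.
Edge bolt: l_c = 30 − 14/2 = 23 mm → 1.2 × 23 × 10 × 400 / 1000 = 110.4 → r_n = 110.4 kN.
Interior bolts: l_c = 50 − 14 = 36 mm → 1.2 × 36 × 10 × 400 / 1000 = 172.8 → r_n = 115.2 kN.
R_n = 2 × 110.4 + 8 × 115.2 = 1142 kN.
Design strength φR_n = 0.75 × 1142 = 857 kN.

857 kN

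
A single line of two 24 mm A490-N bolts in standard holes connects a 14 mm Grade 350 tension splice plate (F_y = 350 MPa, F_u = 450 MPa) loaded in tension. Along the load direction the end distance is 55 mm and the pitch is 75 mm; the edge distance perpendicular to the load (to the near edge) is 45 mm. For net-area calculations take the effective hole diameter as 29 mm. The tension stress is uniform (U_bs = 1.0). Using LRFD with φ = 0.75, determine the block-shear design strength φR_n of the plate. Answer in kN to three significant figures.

389 kN

Shear plane L_v = 55 + 1·75 = 130 mm; A_gv = 130 × 14 = 1820 mm².
A_nv = (130 − 1.5·29) × 14 = 1211 mm².
A_nt = (45 − 0.5·29) × 14 = 427 mm².
0.6 F_u A_nv = 327 kN; 0.6 F_y A_gv = 382.2 kN → shear rupture governs the shear term.
R_n = 327 + 1.0 × 450 × 427 / 1000 = 519.1 kN.
Design strength φR_n = 0.75 × 519.1 = 389 kN.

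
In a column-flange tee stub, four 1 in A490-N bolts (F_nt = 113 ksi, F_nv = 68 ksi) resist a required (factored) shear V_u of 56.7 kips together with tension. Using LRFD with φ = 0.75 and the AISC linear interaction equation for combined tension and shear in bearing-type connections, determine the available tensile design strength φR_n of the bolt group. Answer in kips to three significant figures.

A_b = π·1²/4 = 0.7854 in²; f_rv = 56.7 / (4 × 0.7854) = 18.05 ksi.
F'_nt = 1.3 F_nt − (F_nt / φF_nv) f_rv = 1.3·113 − (113/(0.75·68))·18.05 = 106.9 ksi, capped at F_nt → F'_nt = 106.9 ksi.
R_n = F'_nt · A_b · n = 106.9 × 0.7854 × 4 = 335.9 kips.
Design strength φR_n = 0.75 × 335.9 = 252 kips.

252 kips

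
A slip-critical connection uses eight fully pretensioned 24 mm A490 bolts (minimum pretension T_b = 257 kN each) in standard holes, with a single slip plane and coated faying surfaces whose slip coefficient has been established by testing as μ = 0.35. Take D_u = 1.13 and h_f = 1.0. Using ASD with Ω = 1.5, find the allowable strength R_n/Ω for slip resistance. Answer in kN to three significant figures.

R_n = μ · D_u · h_f · T_b · n_s · n_b = 0.35 × 1.13 × 1.0 × 257 × 1 × 8 = 813.1 kN.
Allowable strength R_n/Ω = 813.1 / 1.5 = 542 kN.

542 kN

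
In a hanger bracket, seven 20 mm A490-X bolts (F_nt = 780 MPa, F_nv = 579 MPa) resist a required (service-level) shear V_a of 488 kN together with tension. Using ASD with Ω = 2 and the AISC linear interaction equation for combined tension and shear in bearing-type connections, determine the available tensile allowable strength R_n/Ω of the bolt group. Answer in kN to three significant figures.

458 kN

A_b = π·20²/4 = 314.2 mm²; f_rv = 488 × 1000 / (7 × 314.2) = 221.9 MPa.
F'_nt = 1.3 F_nt − (Ω F_nt / F_nv) f_rv = 1.3·780 − (2·780/579)·221.9 = 416.1 MPa, capped at F_nt → F'_nt = 416.1 MPa.
R_n = F'_nt · A_b · n = 416.1 × 314.2 × 7 / 1000 = 915.1 kN.
Allowable strength R_n/Ω = 915.1 / 2 = 458 kN.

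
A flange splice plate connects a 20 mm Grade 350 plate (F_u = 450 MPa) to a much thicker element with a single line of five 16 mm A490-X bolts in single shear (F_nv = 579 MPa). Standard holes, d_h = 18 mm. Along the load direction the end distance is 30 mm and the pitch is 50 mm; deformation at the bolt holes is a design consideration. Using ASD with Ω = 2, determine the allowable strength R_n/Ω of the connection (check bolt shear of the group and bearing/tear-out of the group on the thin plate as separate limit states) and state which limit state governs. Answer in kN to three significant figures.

Bolt shear: A_b = π·16²/4 = 201.1 mm²; R_n = 579 × 201.1 × 5 × 1 / 1000 = 582.1 kN → 582.1 / 2 = 291 kN.
Bearing (1.2 l_c t F_u ≤ 2.4 d t F_u): upper limit = 2.4·16·20·450 / 1000 = 345.6 kN.
  Edge l_c = 30 − 18/2 = 21 → r_n = 226.8 kN; interior l_c = 50 − 18 = 32 → r_n = 345.6 kN.
  R_n,bearing = 1·226.8 + 4·345.6 = 1609 kN → 1609 / 2 = 805 kN.
Bolt shear governs: 291 kN.

291 kN (bolt shear governs)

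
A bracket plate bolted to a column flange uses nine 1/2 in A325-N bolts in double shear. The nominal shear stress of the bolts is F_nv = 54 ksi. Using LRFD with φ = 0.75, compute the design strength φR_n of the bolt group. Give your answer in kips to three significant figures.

143 kips

A_b = π × 0.5² / 4 = 0.1963 in².
R_n = F_nv · A_b · n · n_s = 54 × 0.1963 × 9 × 2 = 190.9 kips.
Design strength φR_n = 0.75 × 190.9 = 143 kips.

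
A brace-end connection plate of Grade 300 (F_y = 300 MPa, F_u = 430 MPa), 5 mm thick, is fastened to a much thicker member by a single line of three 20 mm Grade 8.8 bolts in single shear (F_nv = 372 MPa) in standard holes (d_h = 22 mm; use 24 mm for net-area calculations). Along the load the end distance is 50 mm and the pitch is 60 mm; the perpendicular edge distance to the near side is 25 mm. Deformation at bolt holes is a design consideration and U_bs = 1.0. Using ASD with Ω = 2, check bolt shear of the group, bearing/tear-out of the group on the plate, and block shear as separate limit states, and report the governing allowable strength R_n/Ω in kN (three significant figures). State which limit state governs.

84.9 kN (block shear governs)

Bolt shear: A_b = π·20²/4 = 314.2 mm²; R_n = 372 × 314.2 × 3 × 1 / 1000 = 350.6 kN → 350.6 / 2 = 175 kN.
Bearing: edge l_c = 39, r_n = 100.6 kN; interior l_c = 38, r_n = 98.04 kN; R_n = 100.6 + 2·98.04 = 296.7 kN → 148 kN.
Block shear: A_gv = 850, A_nv = 550, A_nt = 65 mm²; R_n = min(0.6F_uA_nv, 0.6F_yA_gv) + U_bs·F_u·A_nt = 169.8 kN → 84.9 kN.
Block shear governs: 84.9 kN.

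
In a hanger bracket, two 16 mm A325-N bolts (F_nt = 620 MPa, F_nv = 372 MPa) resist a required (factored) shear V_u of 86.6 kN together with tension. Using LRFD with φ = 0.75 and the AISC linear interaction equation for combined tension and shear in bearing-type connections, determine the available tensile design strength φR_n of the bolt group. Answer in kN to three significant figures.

98.8 kN

A_b = π·16²/4 = 201.1 mm²; f_rv = 86.6 × 1000 / (2 × 201.1) = 215.4 MPa.
F'_nt = 1.3 F_nt − (F_nt / φF_nv) f_rv = 1.3·620 − (620/(0.75·372))·215.4 = 327.4 MPa, capped at F_nt → F'_nt = 327.4 MPa.
R_n = F'_nt · A_b · n = 327.4 × 201.1 × 2 / 1000 = 131.7 kN.
Design strength φR_n = 0.75 × 131.7 = 98.8 kN.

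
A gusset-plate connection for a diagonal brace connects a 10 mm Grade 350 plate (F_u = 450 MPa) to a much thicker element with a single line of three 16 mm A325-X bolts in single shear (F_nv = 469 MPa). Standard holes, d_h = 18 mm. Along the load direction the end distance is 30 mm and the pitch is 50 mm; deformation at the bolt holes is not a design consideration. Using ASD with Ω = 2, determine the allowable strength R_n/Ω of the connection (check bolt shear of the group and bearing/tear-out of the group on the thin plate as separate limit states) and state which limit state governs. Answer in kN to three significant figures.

141 kN (bolt shear governs)

Bolt shear: A_b = π·16²/4 = 201.1 mm²; R_n = 469 × 201.1 × 3 × 1 / 1000 = 282.9 kN → 282.9 / 2 = 141 kN.
Bearing (1.5 l_c t F_u ≤ 3.0 d t F_u): upper limit = 3.0·16·10·450 / 1000 = 216 kN.
  Edge l_c = 30 − 18/2 = 21 → r_n = 141.8 kN; interior l_c = 50 − 18 = 32 → r_n = 216 kN.
  R_n,bearing = 1·141.8 + 2·216 = 573.8 kN → 573.8 / 2 = 287 kN.
Bolt shear governs: 141 kN.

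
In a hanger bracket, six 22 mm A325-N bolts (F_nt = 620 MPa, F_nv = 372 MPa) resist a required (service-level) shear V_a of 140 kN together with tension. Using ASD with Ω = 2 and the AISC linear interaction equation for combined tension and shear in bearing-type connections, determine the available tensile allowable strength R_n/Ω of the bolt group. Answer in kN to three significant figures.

686 kN

A_b = π·22²/4 = 380.1 mm²; f_rv = 140 × 1000 / (6 × 380.1) = 61.38 MPa.
F'_nt = 1.3 F_nt − (Ω F_nt / F_nv) f_rv = 1.3·620 − (2·620/372)·61.38 = 601.4 MPa, capped at F_nt → F'_nt = 601.4 MPa.
R_n = F'_nt · A_b · n = 601.4 × 380.1 × 6 / 1000 = 1372 kN.
Allowable strength R_n/Ω = 1372 / 2 = 686 kN.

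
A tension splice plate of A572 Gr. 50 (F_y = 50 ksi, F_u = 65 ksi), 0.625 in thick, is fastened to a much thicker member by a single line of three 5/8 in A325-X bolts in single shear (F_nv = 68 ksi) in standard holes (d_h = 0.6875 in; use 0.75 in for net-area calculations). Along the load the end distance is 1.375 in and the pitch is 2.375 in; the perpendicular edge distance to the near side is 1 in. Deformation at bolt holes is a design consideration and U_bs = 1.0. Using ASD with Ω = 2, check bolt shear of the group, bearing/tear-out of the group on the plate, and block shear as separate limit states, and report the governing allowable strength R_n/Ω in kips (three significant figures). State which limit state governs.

31.3 kips (bolt shear governs)

Bolt shear: A_b = π·0.625²/4 = 0.3068 in²; R_n = 68 × 0.3068 × 3 × 1 = 62.59 kips → 62.59 / 2 = 31.3 kips.
Bearing: edge l_c = 1.031, r_n = 50.27 kips; interior l_c = 1.688, r_n = 60.94 kips; R_n = 50.27 + 2·60.94 = 172.1 kips → 86.1 kips.
Block shear: A_gv = 3.828, A_nv = 2.656, A_nt = 0.3906 in²; R_n = min(0.6F_uA_nv, 0.6F_yA_gv) + U_bs·F_u·A_nt = 129 kips → 64.5 kips.
Bolt shear governs: 31.3 kips.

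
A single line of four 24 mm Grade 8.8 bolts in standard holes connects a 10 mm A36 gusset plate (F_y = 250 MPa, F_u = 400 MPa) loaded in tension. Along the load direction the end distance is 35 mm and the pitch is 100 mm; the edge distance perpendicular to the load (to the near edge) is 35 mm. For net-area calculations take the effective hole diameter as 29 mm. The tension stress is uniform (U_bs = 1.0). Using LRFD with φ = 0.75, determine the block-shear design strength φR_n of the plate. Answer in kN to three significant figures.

Shear plane L_v = 35 + 3·100 = 335 mm; A_gv = 335 × 10 = 3350 mm².
A_nv = (335 − 3.5·29) × 10 = 2335 mm².
A_nt = (35 − 0.5·29) × 10 = 205 mm².
0.6 F_u A_nv = 560.4 kN; 0.6 F_y A_gv = 502.5 kN → shear yielding governs the shear term.
R_n = 502.5 + 1.0 × 400 × 205 / 1000 = 584.5 kN.
Design strength φR_n = 0.75 × 584.5 = 438 kN.

438 kN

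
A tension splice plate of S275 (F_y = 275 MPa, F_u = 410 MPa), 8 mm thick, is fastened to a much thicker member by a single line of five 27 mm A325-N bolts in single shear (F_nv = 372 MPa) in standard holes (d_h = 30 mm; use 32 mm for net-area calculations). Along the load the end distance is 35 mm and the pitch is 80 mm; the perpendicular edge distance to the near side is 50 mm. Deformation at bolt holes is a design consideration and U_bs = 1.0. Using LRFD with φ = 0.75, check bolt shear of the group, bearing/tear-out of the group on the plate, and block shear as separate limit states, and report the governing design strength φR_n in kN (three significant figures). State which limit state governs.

Bolt shear: A_b = π·27²/4 = 572.6 mm²; R_n = 372 × 572.6 × 5 × 1 / 1000 = 1065 kN → 0.75 × 1065 = 799 kN.
Bearing: edge l_c = 20, r_n = 78.72 kN; interior l_c = 50, r_n = 196.8 kN; R_n = 78.72 + 4·196.8 = 865.9 kN → 649 kN.
Block shear: A_gv = 2840, A_nv = 1688, A_nt = 272 mm²; R_n = min(0.6F_uA_nv, 0.6F_yA_gv) + U_bs·F_u·A_nt = 526.8 kN → 395 kN.
Block shear governs: 395 kN.

395 kN (block shear governs)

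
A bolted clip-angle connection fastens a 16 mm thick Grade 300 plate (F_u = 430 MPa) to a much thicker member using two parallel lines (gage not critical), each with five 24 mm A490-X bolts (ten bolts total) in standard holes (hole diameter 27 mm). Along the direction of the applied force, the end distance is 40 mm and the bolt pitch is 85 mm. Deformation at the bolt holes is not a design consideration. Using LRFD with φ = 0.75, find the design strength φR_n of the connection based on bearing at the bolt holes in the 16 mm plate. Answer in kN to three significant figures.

3380 kN

Per bolt r_n = 1.5 l_c t F_u ≤ 3.0 d t F_u; upper limit = 3.0 × 24 × 16 × 430 / 1000 = 495.4 kN.
Edge bolt: l_c = 40 − 27/2 = 26.5 mm → 1.5 × 26.5 × 16 × 430 / 1000 = 273.5 → r_n = 273.5 kN.
Interior bolts: l_c = 85 − 27 = 58 mm → 1.5 × 58 × 16 × 430 / 1000 = 598.6 → r_n = 495.4 kN.
R_n = 2 × 273.5 + 8 × 495.4 = 4510 kN.
Design strength φR_n = 0.75 × 4510 = 3380 kN.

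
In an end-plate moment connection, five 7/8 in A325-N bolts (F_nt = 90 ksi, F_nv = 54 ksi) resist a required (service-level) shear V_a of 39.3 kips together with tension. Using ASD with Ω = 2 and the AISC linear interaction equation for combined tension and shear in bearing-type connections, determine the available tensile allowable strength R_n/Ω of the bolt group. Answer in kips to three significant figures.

110 kips

A_b = π·0.875²/4 = 0.6013 in²; f_rv = 39.3 / (5 × 0.6013) = 13.07 ksi.
F'_nt = 1.3 F_nt − (Ω F_nt / F_nv) f_rv = 1.3·90 − (2·90/54)·13.07 = 73.43 ksi, capped at F_nt → F'_nt = 73.43 ksi.
R_n = F'_nt · A_b · n = 73.43 × 0.6013 × 5 = 220.8 kips.
Allowable strength R_n/Ω = 220.8 / 2 = 110 kips.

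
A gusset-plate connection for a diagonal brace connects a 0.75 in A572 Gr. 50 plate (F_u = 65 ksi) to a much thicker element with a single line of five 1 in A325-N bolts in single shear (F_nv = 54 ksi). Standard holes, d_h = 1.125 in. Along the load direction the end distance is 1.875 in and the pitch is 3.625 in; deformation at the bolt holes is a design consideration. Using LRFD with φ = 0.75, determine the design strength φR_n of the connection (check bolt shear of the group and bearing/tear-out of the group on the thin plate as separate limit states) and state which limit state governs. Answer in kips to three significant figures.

159 kips (bolt shear governs)

Bolt shear: A_b = π·1²/4 = 0.7854 in²; R_n = 54 × 0.7854 × 5 × 1 = 212.1 kips → 0.75 × 212.1 = 159 kips.
Bearing (1.2 l_c t F_u ≤ 2.4 d t F_u): upper limit = 2.4·1·0.75·65 = 117 kips.
  Edge l_c = 1.875 − 1.125/2 = 1.312 → r_n = 76.78 kips; interior l_c = 3.625 − 1.125 = 2.5 → r_n = 117 kips.
  R_n,bearing = 1·76.78 + 4·117 = 544.8 kips → 0.75 × 544.8 = 409 kips.
Bolt shear governs: 159 kips.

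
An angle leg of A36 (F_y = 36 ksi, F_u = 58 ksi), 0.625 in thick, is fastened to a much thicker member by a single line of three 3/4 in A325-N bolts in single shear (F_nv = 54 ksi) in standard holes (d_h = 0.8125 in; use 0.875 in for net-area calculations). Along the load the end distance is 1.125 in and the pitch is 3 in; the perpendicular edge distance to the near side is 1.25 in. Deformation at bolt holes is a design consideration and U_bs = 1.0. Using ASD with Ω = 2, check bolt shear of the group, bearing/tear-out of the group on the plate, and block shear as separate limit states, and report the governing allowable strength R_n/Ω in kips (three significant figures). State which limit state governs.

Bolt shear: A_b = π·0.75²/4 = 0.4418 in²; R_n = 54 × 0.4418 × 3 × 1 = 71.57 kips → 71.57 / 2 = 35.8 kips.
Bearing: edge l_c = 0.7188, r_n = 31.27 kips; interior l_c = 2.188, r_n = 65.25 kips; R_n = 31.27 + 2·65.25 = 161.8 kips → 80.9 kips.
Block shear: A_gv = 4.453, A_nv = 3.086, A_nt = 0.5078 in²; R_n = min(0.6F_uA_nv, 0.6F_yA_gv) + U_bs·F_u·A_nt = 125.6 kips → 62.8 kips.
Bolt shear governs: 35.8 kips.

35.8 kips (bolt shear governs)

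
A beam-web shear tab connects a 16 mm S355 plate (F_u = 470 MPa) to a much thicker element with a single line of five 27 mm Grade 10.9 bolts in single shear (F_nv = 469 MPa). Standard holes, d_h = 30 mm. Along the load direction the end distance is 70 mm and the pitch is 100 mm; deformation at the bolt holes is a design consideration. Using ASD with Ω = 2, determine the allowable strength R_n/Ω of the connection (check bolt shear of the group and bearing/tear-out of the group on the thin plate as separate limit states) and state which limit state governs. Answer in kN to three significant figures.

671 kN (bolt shear governs)

Bolt shear: A_b = π·27²/4 = 572.6 mm²; R_n = 469 × 572.6 × 5 × 1 / 1000 = 1343 kN → 1343 / 2 = 671 kN.
Bearing (1.2 l_c t F_u ≤ 2.4 d t F_u): upper limit = 2.4·27·16·470 / 1000 = 487.3 kN.
  Edge l_c = 70 − 30/2 = 55 → r_n = 487.3 kN; interior l_c = 100 − 30 = 70 → r_n = 487.3 kN.
  R_n,bearing = 1·487.3 + 4·487.3 = 2436 kN → 2436 / 2 = 1220 kN.
Bolt shear governs: 671 kN.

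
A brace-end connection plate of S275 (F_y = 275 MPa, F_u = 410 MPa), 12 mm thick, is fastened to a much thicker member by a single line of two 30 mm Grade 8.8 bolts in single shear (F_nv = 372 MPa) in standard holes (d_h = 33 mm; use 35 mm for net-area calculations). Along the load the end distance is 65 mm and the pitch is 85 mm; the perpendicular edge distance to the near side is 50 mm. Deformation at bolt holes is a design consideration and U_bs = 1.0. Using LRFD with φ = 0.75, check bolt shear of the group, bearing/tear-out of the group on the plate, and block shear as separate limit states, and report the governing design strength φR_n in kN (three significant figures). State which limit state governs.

336 kN (block shear governs)

Bolt shear: A_b = π·30²/4 = 706.9 mm²; R_n = 372 × 706.9 × 2 × 1 / 1000 = 525.9 kN → 0.75 × 525.9 = 394 kN.
Bearing: edge l_c = 48.5, r_n = 286.3 kN; interior l_c = 52, r_n = 307 kN; R_n = 286.3 + 1·307 = 593.4 kN → 445 kN.
Block shear: A_gv = 1800, A_nv = 1170, A_nt = 390 mm²; R_n = min(0.6F_uA_nv, 0.6F_yA_gv) + U_bs·F_u·A_nt = 447.7 kN → 336 kN.
Block shear governs: 336 kN.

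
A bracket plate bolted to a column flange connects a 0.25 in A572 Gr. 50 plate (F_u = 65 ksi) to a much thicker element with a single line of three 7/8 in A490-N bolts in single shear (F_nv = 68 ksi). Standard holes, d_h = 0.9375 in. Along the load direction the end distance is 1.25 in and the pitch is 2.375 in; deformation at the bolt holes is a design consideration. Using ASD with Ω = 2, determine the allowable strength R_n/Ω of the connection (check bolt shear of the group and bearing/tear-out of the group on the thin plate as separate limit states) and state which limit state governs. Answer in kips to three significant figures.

Bolt shear: A_b = π·0.875²/4 = 0.6013 in²; R_n = 68 × 0.6013 × 3 × 1 = 122.7 kips → 122.7 / 2 = 61.3 kips.
Bearing (1.2 l_c t F_u ≤ 2.4 d t F_u): upper limit = 2.4·0.875·0.25·65 = 34.12 kips.
  Edge l_c = 1.25 − 0.9375/2 = 0.7812 → r_n = 15.23 kips; interior l_c = 2.375 − 0.9375 = 1.438 → r_n = 28.03 kips.
  R_n,bearing = 1·15.23 + 2·28.03 = 71.3 kips → 71.3 / 2 = 35.6 kips.
Bearing governs: 35.6 kips.

35.6 kips (bearing governs)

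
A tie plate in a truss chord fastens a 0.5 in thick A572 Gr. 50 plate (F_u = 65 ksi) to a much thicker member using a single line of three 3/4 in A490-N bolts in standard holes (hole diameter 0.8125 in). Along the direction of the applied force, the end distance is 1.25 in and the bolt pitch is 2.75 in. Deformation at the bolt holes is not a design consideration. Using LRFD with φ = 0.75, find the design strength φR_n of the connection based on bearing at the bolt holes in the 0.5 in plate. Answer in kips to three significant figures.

141 kips

Per bolt r_n = 1.5 l_c t F_u ≤ 3.0 d t F_u; upper limit = 3.0 × 0.75 × 0.5 × 65 = 73.12 kips.
Edge bolt: l_c = 1.25 − 0.8125/2 = 0.8438 in → 1.5 × 0.8438 × 0.5 × 65 = 41.13 → r_n = 41.13 kips.
Interior bolts: l_c = 2.75 − 0.8125 = 1.938 in → 1.5 × 1.938 × 0.5 × 65 = 94.45 → r_n = 73.12 kips.
R_n = 1 × 41.13 + 2 × 73.12 = 187.4 kips.
Design strength φR_n = 0.75 × 187.4 = 141 kips.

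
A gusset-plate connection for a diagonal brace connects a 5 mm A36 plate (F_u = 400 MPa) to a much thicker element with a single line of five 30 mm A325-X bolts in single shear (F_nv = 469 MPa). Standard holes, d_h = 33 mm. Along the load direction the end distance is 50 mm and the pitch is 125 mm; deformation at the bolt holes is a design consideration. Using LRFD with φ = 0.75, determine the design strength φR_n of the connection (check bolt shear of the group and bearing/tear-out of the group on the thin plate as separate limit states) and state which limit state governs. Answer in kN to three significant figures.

492 kN (bearing governs)

Bolt shear: A_b = π·30²/4 = 706.9 mm²; R_n = 469 × 706.9 × 5 × 1 / 1000 = 1658 kN → 0.75 × 1658 = 1240 kN.
Bearing (1.2 l_c t F_u ≤ 2.4 d t F_u): upper limit = 2.4·30·5·400 / 1000 = 144 kN.
  Edge l_c = 50 − 33/2 = 33.5 → r_n = 80.4 kN; interior l_c = 125 − 33 = 92 → r_n = 144 kN.
  R_n,bearing = 1·80.4 + 4·144 = 656.4 kN → 0.75 × 656.4 = 492 kN.
Bearing governs: 492 kN.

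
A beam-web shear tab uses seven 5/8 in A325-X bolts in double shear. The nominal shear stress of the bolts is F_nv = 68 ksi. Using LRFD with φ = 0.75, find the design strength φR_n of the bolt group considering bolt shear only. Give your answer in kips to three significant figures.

219 kips

A_b = π × 0.625² / 4 = 0.3068 in².
R_n = F_nv · A_b · n · n_s = 68 × 0.3068 × 7 × 2 = 292.1 kips.
Design strength φR_n = 0.75 × 292.1 = 219 kips.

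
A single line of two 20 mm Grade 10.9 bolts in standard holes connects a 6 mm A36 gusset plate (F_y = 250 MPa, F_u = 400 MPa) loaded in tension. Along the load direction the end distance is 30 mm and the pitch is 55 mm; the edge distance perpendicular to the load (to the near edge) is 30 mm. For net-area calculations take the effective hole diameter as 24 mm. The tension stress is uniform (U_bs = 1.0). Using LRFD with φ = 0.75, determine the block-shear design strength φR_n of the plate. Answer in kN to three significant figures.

85.3 kN

Shear plane L_v = 30 + 1·55 = 85 mm; A_gv = 85 × 6 = 510 mm².
A_nv = (85 − 1.5·24) × 6 = 294 mm².
A_nt = (30 − 0.5·24) × 6 = 108 mm².
0.6 F_u A_nv = 70.56 kN; 0.6 F_y A_gv = 76.5 kN → shear rupture governs the shear term.
R_n = 70.56 + 1.0 × 400 × 108 / 1000 = 113.8 kN.
Design strength φR_n = 0.75 × 113.8 = 85.3 kN.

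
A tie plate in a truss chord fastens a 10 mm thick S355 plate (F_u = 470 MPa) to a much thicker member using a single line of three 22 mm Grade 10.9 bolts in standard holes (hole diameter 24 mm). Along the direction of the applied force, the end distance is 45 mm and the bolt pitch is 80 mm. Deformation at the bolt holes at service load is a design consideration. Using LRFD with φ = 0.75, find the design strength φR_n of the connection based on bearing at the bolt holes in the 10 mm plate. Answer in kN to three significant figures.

512 kN

Per bolt r_n = 1.2 l_c t F_u ≤ 2.4 d t F_u; upper limit = 2.4 × 22 × 10 × 470 / 1000 = 248.2 kN.
Edge bolt: l_c = 45 − 24/2 = 33 mm → 1.2 × 33 × 10 × 470 / 1000 = 186.1 → r_n = 186.1 kN.
Interior bolts: l_c = 80 − 24 = 56 mm → 1.2 × 56 × 10 × 470 / 1000 = 315.8 → r_n = 248.2 kN.
R_n = 1 × 186.1 + 2 × 248.2 = 682.4 kN.
Design strength φR_n = 0.75 × 682.4 = 512 kN.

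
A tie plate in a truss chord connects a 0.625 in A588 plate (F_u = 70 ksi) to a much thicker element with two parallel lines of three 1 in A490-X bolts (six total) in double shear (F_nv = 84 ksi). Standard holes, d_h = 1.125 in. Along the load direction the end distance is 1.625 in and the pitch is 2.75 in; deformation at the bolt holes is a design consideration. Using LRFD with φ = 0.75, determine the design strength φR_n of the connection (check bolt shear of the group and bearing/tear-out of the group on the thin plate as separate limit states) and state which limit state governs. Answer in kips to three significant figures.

Bolt shear: A_b = π·1²/4 = 0.7854 in²; R_n = 84 × 0.7854 × 6 × 2 = 791.7 kips → 0.75 × 791.7 = 594 kips.
Bearing (1.2 l_c t F_u ≤ 2.4 d t F_u): upper limit = 2.4·1·0.625·70 = 105 kips.
  Edge l_c = 1.625 − 1.125/2 = 1.062 → r_n = 55.78 kips; interior l_c = 2.75 − 1.125 = 1.625 → r_n = 85.31 kips.
  R_n,bearing = 2·55.78 + 4·85.31 = 452.8 kips → 0.75 × 452.8 = 340 kips.
Bearing governs: 340 kips.

340 kips (bearing governs)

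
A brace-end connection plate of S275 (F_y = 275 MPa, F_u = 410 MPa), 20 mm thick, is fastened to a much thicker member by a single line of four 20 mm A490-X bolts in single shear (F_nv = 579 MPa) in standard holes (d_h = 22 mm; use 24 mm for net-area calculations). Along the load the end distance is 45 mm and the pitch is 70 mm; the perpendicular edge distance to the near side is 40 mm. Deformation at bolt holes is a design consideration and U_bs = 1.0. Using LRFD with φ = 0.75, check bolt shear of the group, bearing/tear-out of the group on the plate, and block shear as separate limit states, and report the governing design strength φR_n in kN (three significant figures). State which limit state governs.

546 kN (bolt shear governs)

Bolt shear: A_b = π·20²/4 = 314.2 mm²; R_n = 579 × 314.2 × 4 × 1 / 1000 = 727.6 kN → 0.75 × 727.6 = 546 kN.
Bearing: edge l_c = 34, r_n = 334.6 kN; interior l_c = 48, r_n = 393.6 kN; R_n = 334.6 + 3·393.6 = 1515 kN → 1140 kN.
Block shear: A_gv = 5100, A_nv = 3420, A_nt = 560 mm²; R_n = min(0.6F_uA_nv, 0.6F_yA_gv) + U_bs·F_u·A_nt = 1071 kN → 803 kN.
Bolt shear governs: 546 kN.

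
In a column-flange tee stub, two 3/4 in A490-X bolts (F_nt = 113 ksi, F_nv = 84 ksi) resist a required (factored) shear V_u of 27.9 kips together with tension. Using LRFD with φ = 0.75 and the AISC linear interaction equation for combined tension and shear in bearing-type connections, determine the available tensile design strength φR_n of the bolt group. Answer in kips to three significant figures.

A_b = π·0.75²/4 = 0.4418 in²; f_rv = 27.9 / (2 × 0.4418) = 31.58 ksi.
F'_nt = 1.3 F_nt − (F_nt / φF_nv) f_rv = 1.3·113 − (113/(0.75·84))·31.58 = 90.26 ksi, capped at F_nt → F'_nt = 90.26 ksi.
R_n = F'_nt · A_b · n = 90.26 × 0.4418 × 2 = 79.75 kips.
Design strength φR_n = 0.75 × 79.75 = 59.8 kips.

59.8 kips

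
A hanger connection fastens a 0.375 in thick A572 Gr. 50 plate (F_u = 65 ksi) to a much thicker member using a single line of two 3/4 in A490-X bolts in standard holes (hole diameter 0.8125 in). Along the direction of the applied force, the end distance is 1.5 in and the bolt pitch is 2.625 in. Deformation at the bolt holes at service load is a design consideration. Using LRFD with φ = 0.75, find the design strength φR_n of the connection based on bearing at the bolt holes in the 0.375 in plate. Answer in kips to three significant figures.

Per bolt r_n = 1.2 l_c t F_u ≤ 2.4 d t F_u; upper limit = 2.4 × 0.75 × 0.375 × 65 = 43.87 kips.
Edge bolt: l_c = 1.5 − 0.8125/2 = 1.094 in → 1.2 × 1.094 × 0.375 × 65 = 31.99 → r_n = 31.99 kips.
Interior bolts: l_c = 2.625 − 0.8125 = 1.812 in → 1.2 × 1.812 × 0.375 × 65 = 53.02 → r_n = 43.87 kips.
R_n = 1 × 31.99 + 1 × 43.87 = 75.87 kips.
Design strength φR_n = 0.75 × 75.87 = 56.9 kips.

56.9 kips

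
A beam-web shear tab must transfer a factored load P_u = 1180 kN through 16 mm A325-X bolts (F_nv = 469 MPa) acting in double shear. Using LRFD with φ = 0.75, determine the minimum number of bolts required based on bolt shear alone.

9 bolts

A_b = π·16²/4 = 201.1 mm².
Per-bolt design strength φR_n = 0.75 × 469 × 201.1 × 2 / 1000 = 141.4 kN.
n ≥ 1180 / 141.4 = 8.342 → use 9 bolts.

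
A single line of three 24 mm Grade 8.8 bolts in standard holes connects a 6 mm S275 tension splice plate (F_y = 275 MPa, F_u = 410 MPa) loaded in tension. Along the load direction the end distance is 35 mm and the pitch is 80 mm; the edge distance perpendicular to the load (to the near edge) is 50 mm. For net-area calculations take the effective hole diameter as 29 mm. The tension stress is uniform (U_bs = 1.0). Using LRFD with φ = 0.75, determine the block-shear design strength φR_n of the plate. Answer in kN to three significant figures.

201 kN

Shear plane L_v = 35 + 2·80 = 195 mm; A_gv = 195 × 6 = 1170 mm².
A_nv = (195 − 2.5·29) × 6 = 735 mm².
A_nt = (50 − 0.5·29) × 6 = 213 mm².
0.6 F_u A_nv = 180.8 kN; 0.6 F_y A_gv = 193.1 kN → shear rupture governs the shear term.
R_n = 180.8 + 1.0 × 410 × 213 / 1000 = 268.1 kN.
Design strength φR_n = 0.75 × 268.1 = 201 kN.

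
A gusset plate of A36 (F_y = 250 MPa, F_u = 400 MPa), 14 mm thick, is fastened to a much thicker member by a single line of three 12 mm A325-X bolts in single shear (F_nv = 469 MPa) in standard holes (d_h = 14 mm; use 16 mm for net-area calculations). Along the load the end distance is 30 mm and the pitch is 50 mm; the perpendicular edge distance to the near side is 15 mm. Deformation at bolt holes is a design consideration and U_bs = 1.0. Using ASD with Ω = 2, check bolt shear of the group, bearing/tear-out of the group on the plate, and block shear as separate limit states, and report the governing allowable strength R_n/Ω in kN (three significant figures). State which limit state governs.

Bolt shear: A_b = π·12²/4 = 113.1 mm²; R_n = 469 × 113.1 × 3 × 1 / 1000 = 159.1 kN → 159.1 / 2 = 79.6 kN.
Bearing: edge l_c = 23, r_n = 154.6 kN; interior l_c = 36, r_n = 161.3 kN; R_n = 154.6 + 2·161.3 = 477.1 kN → 239 kN.
Block shear: A_gv = 1820, A_nv = 1260, A_nt = 98 mm²; R_n = min(0.6F_uA_nv, 0.6F_yA_gv) + U_bs·F_u·A_nt = 312.2 kN → 156 kN.
Bolt shear governs: 79.6 kN.

79.6 kN (bolt shear governs)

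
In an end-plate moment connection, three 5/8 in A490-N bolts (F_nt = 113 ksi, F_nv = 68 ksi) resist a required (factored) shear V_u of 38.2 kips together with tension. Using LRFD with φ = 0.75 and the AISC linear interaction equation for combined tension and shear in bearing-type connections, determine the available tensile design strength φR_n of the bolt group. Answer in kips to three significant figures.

37.9 kips

A_b = π·0.625²/4 = 0.3068 in²; f_rv = 38.2 / (3 × 0.3068) = 41.5 ksi.
F'_nt = 1.3 F_nt − (F_nt / φF_nv) f_rv = 1.3·113 − (113/(0.75·68))·41.5 = 54.94 ksi, capped at F_nt → F'_nt = 54.94 ksi.
R_n = F'_nt · A_b · n = 54.94 × 0.3068 × 3 = 50.57 kips.
Design strength φR_n = 0.75 × 50.57 = 37.9 kips.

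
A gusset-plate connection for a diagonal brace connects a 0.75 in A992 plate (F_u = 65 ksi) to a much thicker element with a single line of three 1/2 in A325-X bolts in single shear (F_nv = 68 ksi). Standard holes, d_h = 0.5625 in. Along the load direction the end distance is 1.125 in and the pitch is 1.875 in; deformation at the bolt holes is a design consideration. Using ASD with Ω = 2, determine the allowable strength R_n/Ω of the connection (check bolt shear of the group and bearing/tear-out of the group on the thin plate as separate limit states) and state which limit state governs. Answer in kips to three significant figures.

20 kips (bolt shear governs)

Bolt shear: A_b = π·0.5²/4 = 0.1963 in²; R_n = 68 × 0.1963 × 3 × 1 = 40.06 kips → 40.06 / 2 = 20 kips.
Bearing (1.2 l_c t F_u ≤ 2.4 d t F_u): upper limit = 2.4·0.5·0.75·65 = 58.5 kips.
  Edge l_c = 1.125 − 0.5625/2 = 0.8438 → r_n = 49.36 kips; interior l_c = 1.875 − 0.5625 = 1.312 → r_n = 58.5 kips.
  R_n,bearing = 1·49.36 + 2·58.5 = 166.4 kips → 166.4 / 2 = 83.2 kips.
Bolt shear governs: 20 kips.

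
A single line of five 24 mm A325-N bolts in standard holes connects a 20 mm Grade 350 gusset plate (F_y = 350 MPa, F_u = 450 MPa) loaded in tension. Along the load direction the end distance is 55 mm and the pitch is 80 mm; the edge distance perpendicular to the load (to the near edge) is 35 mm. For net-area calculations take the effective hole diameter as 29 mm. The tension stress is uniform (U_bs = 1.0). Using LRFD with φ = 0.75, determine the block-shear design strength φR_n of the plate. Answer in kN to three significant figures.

Shear plane L_v = 55 + 4·80 = 375 mm; A_gv = 375 × 20 = 7500 mm².
A_nv = (375 − 4.5·29) × 20 = 4890 mm².
A_nt = (35 − 0.5·29) × 20 = 410 mm².
0.6 F_u A_nv = 1320 kN; 0.6 F_y A_gv = 1575 kN → shear rupture governs the shear term.
R_n = 1320 + 1.0 × 450 × 410 / 1000 = 1505 kN.
Design strength φR_n = 0.75 × 1505 = 1130 kN.

1130 kN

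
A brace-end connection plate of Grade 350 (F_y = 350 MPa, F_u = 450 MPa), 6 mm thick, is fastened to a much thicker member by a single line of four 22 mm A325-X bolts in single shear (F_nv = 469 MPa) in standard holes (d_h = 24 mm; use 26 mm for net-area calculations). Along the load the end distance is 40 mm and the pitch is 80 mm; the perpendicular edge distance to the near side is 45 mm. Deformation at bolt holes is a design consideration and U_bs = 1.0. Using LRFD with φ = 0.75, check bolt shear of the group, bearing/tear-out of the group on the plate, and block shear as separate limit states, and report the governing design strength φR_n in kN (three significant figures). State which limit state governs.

294 kN (block shear governs)

Bolt shear: A_b = π·22²/4 = 380.1 mm²; R_n = 469 × 380.1 × 4 × 1 / 1000 = 713.1 kN → 0.75 × 713.1 = 535 kN.
Bearing: edge l_c = 28, r_n = 90.72 kN; interior l_c = 56, r_n = 142.6 kN; R_n = 90.72 + 3·142.6 = 518.4 kN → 389 kN.
Block shear: A_gv = 1680, A_nv = 1134, A_nt = 192 mm²; R_n = min(0.6F_uA_nv, 0.6F_yA_gv) + U_bs·F_u·A_nt = 392.6 kN → 294 kN.
Block shear governs: 294 kN.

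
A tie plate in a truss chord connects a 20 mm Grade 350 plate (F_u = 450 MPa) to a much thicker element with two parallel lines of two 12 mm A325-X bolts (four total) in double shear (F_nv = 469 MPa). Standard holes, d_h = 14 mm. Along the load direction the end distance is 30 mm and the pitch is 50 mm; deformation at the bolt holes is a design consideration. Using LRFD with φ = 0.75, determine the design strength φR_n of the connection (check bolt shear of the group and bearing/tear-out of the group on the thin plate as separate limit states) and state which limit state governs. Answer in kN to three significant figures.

318 kN (bolt shear governs)

Bolt shear: A_b = π·12²/4 = 113.1 mm²; R_n = 469 × 113.1 × 4 × 2 / 1000 = 424.3 kN → 0.75 × 424.3 = 318 kN.
Bearing (1.2 l_c t F_u ≤ 2.4 d t F_u): upper limit = 2.4·12·20·450 / 1000 = 259.2 kN.
  Edge l_c = 30 − 14/2 = 23 → r_n = 248.4 kN; interior l_c = 50 − 14 = 36 → r_n = 259.2 kN.
  R_n,bearing = 2·248.4 + 2·259.2 = 1015 kN → 0.75 × 1015 = 761 kN.
Bolt shear governs: 318 kN.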